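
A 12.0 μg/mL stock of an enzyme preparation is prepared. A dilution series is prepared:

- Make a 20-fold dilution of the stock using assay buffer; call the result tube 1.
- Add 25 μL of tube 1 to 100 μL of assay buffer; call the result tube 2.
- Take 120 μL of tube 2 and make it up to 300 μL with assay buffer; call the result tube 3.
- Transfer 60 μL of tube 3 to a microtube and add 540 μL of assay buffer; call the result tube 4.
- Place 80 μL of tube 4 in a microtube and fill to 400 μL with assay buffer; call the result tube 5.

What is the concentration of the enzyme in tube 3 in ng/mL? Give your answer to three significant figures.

Step 1: 20-fold → factor 20
Step 2: 25 μL + 100 μL = 125 μL total → factor 125/25 = 5
Step 3: 120 μL brought to 300 μL → factor 300/120 = 2.5
Dilution factor through tube 3 = 20 × 5 × 2.5 = 250
[tube 3] = 12.0 μg/mL / 250 = 0.04800 μg/mL = 48.0 ng/mL

48.0 ng/mL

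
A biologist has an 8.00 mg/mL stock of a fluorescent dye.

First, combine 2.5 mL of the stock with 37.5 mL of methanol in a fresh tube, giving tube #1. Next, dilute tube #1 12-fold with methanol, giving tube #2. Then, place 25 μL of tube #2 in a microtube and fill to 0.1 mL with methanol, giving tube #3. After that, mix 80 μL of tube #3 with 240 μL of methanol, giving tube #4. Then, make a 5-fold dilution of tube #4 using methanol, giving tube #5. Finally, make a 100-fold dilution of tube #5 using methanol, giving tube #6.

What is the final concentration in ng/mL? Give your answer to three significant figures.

5.21 ng/mL

Step 1: 2.5 mL + 37.5 mL = 40 mL total → factor 40/2.5 = 16
Step 2: 12-fold → factor 12
Step 3: 25 μL brought to 0.1 mL → factor 100/25 = 4
Step 4: 80 μL + 240 μL = 320 μL total → factor 320/80 = 4
Step 5: 5-fold → factor 5
Step 6: 100-fold → factor 100
Overall dilution factor = 16 × 12 × 4 × 4 × 5 × 100 = 1.536 × 10^6
Final = 8.00 mg/mL / 1.536 × 10^6 = 5.208 × 10^-6 mg/mL = 5.21 ng/mL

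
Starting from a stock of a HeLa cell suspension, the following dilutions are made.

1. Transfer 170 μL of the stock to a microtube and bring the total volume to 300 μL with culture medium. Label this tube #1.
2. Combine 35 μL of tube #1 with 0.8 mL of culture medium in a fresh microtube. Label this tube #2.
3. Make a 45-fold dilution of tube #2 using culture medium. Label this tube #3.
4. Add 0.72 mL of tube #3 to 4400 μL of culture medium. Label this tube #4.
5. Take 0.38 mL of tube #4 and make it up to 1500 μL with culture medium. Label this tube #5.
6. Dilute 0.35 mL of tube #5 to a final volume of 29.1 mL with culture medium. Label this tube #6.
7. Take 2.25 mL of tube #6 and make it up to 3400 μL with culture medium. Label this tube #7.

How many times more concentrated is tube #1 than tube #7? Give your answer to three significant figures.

3.79 × 10^6

Step 1: 170 μL brought to 300 μL → factor 300/170 = 1.7647
Step 2: 35 μL + 0.8 mL = 835 μL total → factor 835/35 = 23.857
Step 3: 45-fold → factor 45
Step 4: 0.72 mL + 4400 μL = 5.12 mL total → factor 5.12/0.72 = 7.1111
Step 5: 0.38 mL brought to 1500 μL → factor 1.5/0.38 = 3.9474
Step 6: 0.35 mL brought to 29.1 mL → factor 29.1/0.35 = 83.143
Step 7: 2.25 mL brought to 3400 μL → factor 3.4/2.25 = 1.5111
Dilution factor to tube #1 = 1.7647; to tube #7 = 6.6814 × 10^6
[tube #1]/[tube #7] = (factor to tube #7)/(factor to tube #1) = 6.6814 × 10^6/1.7647 = 3.79 × 10^6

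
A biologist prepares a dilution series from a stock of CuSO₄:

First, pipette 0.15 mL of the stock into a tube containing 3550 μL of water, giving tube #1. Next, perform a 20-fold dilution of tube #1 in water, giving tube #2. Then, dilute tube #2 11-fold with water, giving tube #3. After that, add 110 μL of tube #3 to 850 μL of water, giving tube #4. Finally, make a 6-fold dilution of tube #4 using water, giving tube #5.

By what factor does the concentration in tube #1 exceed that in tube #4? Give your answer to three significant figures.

1.92 × 10^3

Step 1: 0.15 mL + 3550 μL = 3.7 mL total → factor 3.7/0.15 = 24.667
Step 2: 20-fold → factor 20
Step 3: 11-fold → factor 11
Step 4: 110 μL + 850 μL = 960 μL total → factor 960/110 = 8.7273
Dilution factor to tube #1 = 24.667; to tube #4 = 47360
[tube #1]/[tube #4] = (factor to tube #4)/(factor to tube #1) = 47360/24.667 = 1.92 × 10^3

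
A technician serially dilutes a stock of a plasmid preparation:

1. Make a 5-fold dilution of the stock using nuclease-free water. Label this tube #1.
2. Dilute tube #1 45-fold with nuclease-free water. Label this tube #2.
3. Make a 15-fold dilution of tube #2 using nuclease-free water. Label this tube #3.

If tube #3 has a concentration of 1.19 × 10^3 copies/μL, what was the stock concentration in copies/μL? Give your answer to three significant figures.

Step 1: 5-fold → factor 5
Step 2: 45-fold → factor 45
Step 3: 15-fold → factor 15
Overall dilution factor = 5 × 45 × 15 = 3375
Stock = 1.19 × 10^3 copies/μL × 3375 = 4.02 × 10^6 copies/μL

4.02 × 10^6 copies/μL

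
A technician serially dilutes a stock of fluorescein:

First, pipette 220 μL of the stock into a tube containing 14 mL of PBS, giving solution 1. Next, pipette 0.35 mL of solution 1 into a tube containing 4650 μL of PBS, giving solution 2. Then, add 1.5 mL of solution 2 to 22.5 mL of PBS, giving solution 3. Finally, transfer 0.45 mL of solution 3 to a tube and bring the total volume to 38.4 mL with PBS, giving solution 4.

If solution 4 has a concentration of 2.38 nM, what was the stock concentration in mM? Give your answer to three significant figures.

Step 1: 220 μL + 14 mL = 14220 μL total → factor 14220/220 = 64.636
Step 2: 0.35 mL + 4650 μL = 5 mL total → factor 5/0.35 = 14.286
Step 3: 1.5 mL + 22.5 mL = 24 mL total → factor 24/1.5 = 16
Step 4: 0.45 mL brought to 38.4 mL → factor 38.4/0.45 = 85.333
Overall dilution factor = 64.636 × 14.286 × 16 × 85.333 = 1.2607 × 10^6
Stock = 2.38 nM × 1.2607 × 10^6 = 3.001 × 10^6 nM = 3.00 mM

3.00 mM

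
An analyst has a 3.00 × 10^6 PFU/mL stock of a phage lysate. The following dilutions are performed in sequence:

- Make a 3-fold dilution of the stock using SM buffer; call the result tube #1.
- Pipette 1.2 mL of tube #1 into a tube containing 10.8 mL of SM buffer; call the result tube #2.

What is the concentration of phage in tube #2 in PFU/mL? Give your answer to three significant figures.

Step 1: 3-fold → factor 3
Step 2: 1.2 mL + 10.8 mL = 12 mL total → factor 12/1.2 = 10
Overall dilution factor = 3 × 10 = 30
Final = 3.00 × 10^6 PFU/mL / 30 = 1.00 × 10^5 PFU/mL

1.00 × 10^5 PFU/mL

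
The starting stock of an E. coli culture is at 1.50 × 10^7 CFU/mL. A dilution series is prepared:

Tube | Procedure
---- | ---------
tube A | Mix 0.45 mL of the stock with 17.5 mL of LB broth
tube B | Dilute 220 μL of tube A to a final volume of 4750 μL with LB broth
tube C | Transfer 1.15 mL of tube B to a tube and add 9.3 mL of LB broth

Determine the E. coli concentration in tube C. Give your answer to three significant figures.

Step 1: 0.45 mL + 17.5 mL = 17.95 mL total → factor 17.95/0.45 = 39.889
Step 2: 220 μL brought to 4750 μL → factor 4750/220 = 21.591
Step 3: 1.15 mL + 9.3 mL = 10.45 mL total → factor 10.45/1.15 = 9.087
Overall dilution factor = 39.889 × 21.591 × 9.087 = 7826
Final = 1.50 × 10^7 CFU/mL / 7826 = 1.92 × 10^3 CFU/mL

1.92 × 10^3 CFU/mL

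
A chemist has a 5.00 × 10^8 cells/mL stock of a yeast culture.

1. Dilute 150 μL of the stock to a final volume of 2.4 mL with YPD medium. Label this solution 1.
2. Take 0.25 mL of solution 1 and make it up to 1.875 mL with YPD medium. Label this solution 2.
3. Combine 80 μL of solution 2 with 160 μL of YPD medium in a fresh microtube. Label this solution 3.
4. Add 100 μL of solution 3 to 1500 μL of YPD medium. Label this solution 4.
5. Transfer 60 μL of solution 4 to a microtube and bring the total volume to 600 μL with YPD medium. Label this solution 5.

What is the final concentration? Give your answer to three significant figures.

Step 1: 150 μL brought to 2.4 mL → factor 2400/150 = 16
Step 2: 0.25 mL brought to 1.875 mL → factor 1.875/0.25 = 7.5
Step 3: 80 μL + 160 μL = 240 μL total → factor 240/80 = 3
Step 4: 100 μL + 1500 μL = 1600 μL total → factor 1600/100 = 16
Step 5: 60 μL brought to 600 μL → factor 600/60 = 10
Overall dilution factor = 16 × 7.5 × 3 × 16 × 10 = 57600
Final = 5.00 × 10^8 cells/mL / 57600 = 8.68 × 10^3 cells/mL

8.68 × 10^3 cells/mL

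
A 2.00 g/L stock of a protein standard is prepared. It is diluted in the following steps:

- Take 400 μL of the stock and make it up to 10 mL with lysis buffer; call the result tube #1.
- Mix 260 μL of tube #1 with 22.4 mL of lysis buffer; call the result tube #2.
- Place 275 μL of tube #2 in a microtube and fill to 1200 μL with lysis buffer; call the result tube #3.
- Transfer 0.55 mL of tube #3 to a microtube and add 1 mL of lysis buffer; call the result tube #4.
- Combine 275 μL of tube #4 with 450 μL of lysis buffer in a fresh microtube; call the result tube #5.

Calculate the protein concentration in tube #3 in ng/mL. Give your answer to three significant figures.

Step 1: 400 μL brought to 10 mL → factor 10000/400 = 25
Step 2: 260 μL + 22.4 mL = 22660 μL total → factor 22660/260 = 87.154
Step 3: 275 μL brought to 1200 μL → factor 1200/275 = 4.3636
Dilution factor through tube #3 = 25 × 87.154 × 4.3636 = 9507.7
[tube #3] = 2.00 g/L / 9507.7 = 0.0002104 g/L = 210 ng/mL

210 ng/mL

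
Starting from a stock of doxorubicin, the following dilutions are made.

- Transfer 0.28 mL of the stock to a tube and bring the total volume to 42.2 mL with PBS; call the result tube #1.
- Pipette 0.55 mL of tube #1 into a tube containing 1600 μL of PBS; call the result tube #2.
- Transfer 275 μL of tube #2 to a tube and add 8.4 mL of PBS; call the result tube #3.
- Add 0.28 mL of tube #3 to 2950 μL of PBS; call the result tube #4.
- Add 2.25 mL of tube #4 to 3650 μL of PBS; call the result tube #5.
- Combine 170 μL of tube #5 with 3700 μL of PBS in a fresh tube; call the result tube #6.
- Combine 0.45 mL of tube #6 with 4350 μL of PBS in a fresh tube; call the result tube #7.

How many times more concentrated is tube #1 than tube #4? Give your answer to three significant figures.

1.42 × 10^3

Step 1: 0.28 mL brought to 42.2 mL → factor 42.2/0.28 = 150.71
Step 2: 0.55 mL + 1600 μL = 2.15 mL total → factor 2.15/0.55 = 3.9091
Step 3: 275 μL + 8.4 mL = 8675 μL total → factor 8675/275 = 31.545
Step 4: 0.28 mL + 2950 μL = 3.23 mL total → factor 3.23/0.28 = 11.536
Dilution factor to tube #1 = 150.71; to tube #4 = 2.1439 × 10^5
[tube #1]/[tube #4] = (factor to tube #4)/(factor to tube #1) = 2.1439 × 10^5/150.71 = 1.42 × 10^3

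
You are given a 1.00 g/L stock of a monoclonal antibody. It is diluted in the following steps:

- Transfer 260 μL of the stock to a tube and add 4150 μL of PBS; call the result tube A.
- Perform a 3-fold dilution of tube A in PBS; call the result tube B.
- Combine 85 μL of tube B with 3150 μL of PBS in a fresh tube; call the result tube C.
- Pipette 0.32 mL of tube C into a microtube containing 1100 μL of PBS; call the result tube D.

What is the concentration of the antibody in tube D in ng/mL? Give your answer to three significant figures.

Step 1: 260 μL + 4150 μL = 4410 μL total → factor 4410/260 = 16.962
Step 2: 3-fold → factor 3
Step 3: 85 μL + 3150 μL = 3235 μL total → factor 3235/85 = 38.059
Step 4: 0.32 mL + 1100 μL = 1.42 mL total → factor 1.42/0.32 = 4.4375
Overall dilution factor = 16.962 × 3 × 38.059 × 4.4375 = 8593.7
Final = 1.00 g/L / 8593.7 = 0.0001164 g/L = 116 ng/mL

116 ng/mL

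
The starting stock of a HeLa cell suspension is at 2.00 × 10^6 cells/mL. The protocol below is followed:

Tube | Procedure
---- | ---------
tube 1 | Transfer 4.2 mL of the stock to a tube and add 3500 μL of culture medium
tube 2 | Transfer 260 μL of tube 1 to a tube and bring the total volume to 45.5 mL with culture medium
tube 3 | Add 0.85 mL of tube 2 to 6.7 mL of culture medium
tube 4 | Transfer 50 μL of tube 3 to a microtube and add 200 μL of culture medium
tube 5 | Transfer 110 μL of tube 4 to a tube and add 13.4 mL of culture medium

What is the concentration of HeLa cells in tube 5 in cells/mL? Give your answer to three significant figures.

1.14 cells/mL

Step 1: 4.2 mL + 3500 μL = 7.7 mL total → factor 7.7/4.2 = 1.8333
Step 2: 260 μL brought to 45.5 mL → factor 45500/260 = 175
Step 3: 0.85 mL + 6.7 mL = 7.55 mL total → factor 7.55/0.85 = 8.8824
Step 4: 50 μL + 200 μL = 250 μL total → factor 250/50 = 5
Step 5: 110 μL + 13.4 mL = 13510 μL total → factor 13510/110 = 122.82
Overall dilution factor = 1.8333 × 175 × 8.8824 × 5 × 122.82 = 1.75 × 10^6
Final = 2.00 × 10^6 cells/mL / 1.75 × 10^6 = 1.14 cells/mL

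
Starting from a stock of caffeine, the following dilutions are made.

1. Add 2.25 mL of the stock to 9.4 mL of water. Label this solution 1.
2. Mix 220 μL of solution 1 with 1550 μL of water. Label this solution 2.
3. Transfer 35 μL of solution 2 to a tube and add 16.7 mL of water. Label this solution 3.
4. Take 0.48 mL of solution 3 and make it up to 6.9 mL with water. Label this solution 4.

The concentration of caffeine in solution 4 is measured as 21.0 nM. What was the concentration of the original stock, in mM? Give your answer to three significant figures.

Step 1: 2.25 mL + 9.4 mL = 11.65 mL total → factor 11.65/2.25 = 5.1778
Step 2: 220 μL + 1550 μL = 1770 μL total → factor 1770/220 = 8.0455
Step 3: 35 μL + 16.7 mL = 16735 μL total → factor 16735/35 = 478.14
Step 4: 0.48 mL brought to 6.9 mL → factor 6.9/0.48 = 14.375
Overall dilution factor = 5.1778 × 8.0455 × 478.14 × 14.375 = 2.8633 × 10^5
Stock = 21.0 nM × 2.8633 × 10^5 = 6.013 × 10^6 nM = 6.01 mM

6.01 mM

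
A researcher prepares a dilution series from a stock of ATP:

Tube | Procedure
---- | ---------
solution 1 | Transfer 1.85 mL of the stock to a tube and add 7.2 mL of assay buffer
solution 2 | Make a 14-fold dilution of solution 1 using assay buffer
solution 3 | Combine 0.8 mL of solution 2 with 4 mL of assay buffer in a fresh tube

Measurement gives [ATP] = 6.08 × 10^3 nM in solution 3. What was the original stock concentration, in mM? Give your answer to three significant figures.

2.50 mM

Step 1: 1.85 mL + 7.2 mL = 9.05 mL total → factor 9.05/1.85 = 4.8919
Step 2: 14-fold → factor 14
Step 3: 0.8 mL + 4 mL = 4.8 mL total → factor 4.8/0.8 = 6
Overall dilution factor = 4.8919 × 14 × 6 = 410.92
Stock = 6.08 × 10^3 nM × 410.92 = 2.498 × 10^6 nM = 2.50 mM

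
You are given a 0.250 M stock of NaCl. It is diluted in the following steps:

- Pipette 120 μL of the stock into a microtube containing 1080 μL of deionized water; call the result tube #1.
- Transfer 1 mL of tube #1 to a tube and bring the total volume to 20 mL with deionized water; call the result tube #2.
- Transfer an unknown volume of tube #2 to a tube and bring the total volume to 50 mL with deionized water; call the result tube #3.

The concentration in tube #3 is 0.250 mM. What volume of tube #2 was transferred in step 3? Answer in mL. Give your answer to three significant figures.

10.0 mL

Step 1: 120 μL + 1080 μL = 1200 μL total → factor 1200/120 = 10
Step 2: 1 mL brought to 20 mL → factor 20/1 = 20
Step 3: v brought to 50 mL → factor = 50 mL/v
Product of known-step factors = 200
Overall factor = 0.250 M / (0.250 mM) = 1000
Step-3 factor = 1000 / 200 = 5
v = 50 mL / 5 = 10.0 mL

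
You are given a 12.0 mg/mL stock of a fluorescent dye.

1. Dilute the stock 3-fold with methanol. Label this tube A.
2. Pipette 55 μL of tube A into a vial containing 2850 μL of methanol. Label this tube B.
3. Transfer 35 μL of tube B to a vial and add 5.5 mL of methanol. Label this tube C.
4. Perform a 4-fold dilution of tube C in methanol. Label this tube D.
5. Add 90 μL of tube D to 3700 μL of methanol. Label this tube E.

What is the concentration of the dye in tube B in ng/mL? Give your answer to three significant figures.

Step 1: 3-fold → factor 3
Step 2: 55 μL + 2850 μL = 2905 μL total → factor 2905/55 = 52.818
Dilution factor through tube B = 3 × 52.818 = 158.45
[tube B] = 12.0 mg/mL / 158.45 = 0.07573 mg/mL = 7.57 × 10^4 ng/mL

7.57 × 10^4 ng/mL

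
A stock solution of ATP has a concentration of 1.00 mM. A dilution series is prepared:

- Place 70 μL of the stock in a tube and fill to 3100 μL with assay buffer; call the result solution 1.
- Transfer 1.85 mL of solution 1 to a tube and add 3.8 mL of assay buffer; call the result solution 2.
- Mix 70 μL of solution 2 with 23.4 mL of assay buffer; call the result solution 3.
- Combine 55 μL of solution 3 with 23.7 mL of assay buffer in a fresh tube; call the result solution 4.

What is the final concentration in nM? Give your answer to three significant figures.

Step 1: 70 μL brought to 3100 μL → factor 3100/70 = 44.286
Step 2: 1.85 mL + 3.8 mL = 5.65 mL total → factor 5.65/1.85 = 3.0541
Step 3: 70 μL + 23.4 mL = 23470 μL total → factor 23470/70 = 335.29
Step 4: 55 μL + 23.7 mL = 23755 μL total → factor 23755/55 = 431.91
Overall dilution factor = 44.286 × 3.0541 × 335.29 × 431.91 = 1.9586 × 10^7
Final = 1.00 mM / 1.9586 × 10^7 = 5.106 × 10^-8 mM = 0.0511 nM

0.0511 nM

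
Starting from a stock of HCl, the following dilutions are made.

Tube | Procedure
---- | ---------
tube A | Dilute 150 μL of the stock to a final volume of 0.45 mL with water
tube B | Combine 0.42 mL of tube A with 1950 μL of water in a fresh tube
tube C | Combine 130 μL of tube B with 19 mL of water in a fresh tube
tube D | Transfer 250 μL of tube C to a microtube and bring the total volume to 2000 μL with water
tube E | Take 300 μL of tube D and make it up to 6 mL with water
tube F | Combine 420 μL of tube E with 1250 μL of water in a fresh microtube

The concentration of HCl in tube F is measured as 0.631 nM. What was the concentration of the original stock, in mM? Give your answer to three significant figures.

Step 1: 150 μL brought to 0.45 mL → factor 450/150 = 3
Step 2: 0.42 mL + 1950 μL = 2.37 mL total → factor 2.37/0.42 = 5.6429
Step 3: 130 μL + 19 mL = 19130 μL total → factor 19130/130 = 147.15
Step 4: 250 μL brought to 2000 μL → factor 2000/250 = 8
Step 5: 300 μL brought to 6 mL → factor 6000/300 = 20
Step 6: 420 μL + 1250 μL = 1670 μL total → factor 1670/420 = 3.9762
Overall dilution factor = 3 × 5.6429 × 147.15 × 8 × 20 × 3.9762 = 1.5848 × 10^6
Stock = 0.631 nM × 1.5848 × 10^6 = 1.000 × 10^6 nM = 1.00 mM

1.00 mM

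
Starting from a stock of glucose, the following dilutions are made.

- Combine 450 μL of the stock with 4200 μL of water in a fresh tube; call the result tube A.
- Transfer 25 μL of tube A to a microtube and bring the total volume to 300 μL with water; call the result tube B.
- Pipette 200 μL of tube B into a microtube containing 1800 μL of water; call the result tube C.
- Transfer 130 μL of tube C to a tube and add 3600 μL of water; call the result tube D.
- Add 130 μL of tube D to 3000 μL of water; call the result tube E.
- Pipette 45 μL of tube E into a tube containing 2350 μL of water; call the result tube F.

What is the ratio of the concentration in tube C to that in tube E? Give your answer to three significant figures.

691

Step 1: 450 μL + 4200 μL = 4650 μL total → factor 4650/450 = 10.333
Step 2: 25 μL brought to 300 μL → factor 300/25 = 12
Step 3: 200 μL + 1800 μL = 2000 μL total → factor 2000/200 = 10
Step 4: 130 μL + 3600 μL = 3730 μL total → factor 3730/130 = 28.692
Step 5: 130 μL + 3000 μL = 3130 μL total → factor 3130/130 = 24.077
Dilution factor to tube C = 1240; to tube E = 8.5662 × 10^5
[tube C]/[tube E] = (factor to tube E)/(factor to tube C) = 8.5662 × 10^5/1240 = 691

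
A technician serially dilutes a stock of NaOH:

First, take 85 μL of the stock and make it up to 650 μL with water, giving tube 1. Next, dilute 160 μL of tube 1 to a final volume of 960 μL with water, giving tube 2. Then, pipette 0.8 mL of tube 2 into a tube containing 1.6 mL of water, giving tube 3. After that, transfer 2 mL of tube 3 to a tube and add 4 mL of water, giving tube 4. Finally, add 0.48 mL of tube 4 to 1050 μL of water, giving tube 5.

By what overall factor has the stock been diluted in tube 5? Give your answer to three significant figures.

Step 1: 85 μL brought to 650 μL → factor 650/85 = 7.6471
Step 2: 160 μL brought to 960 μL → factor 960/160 = 6
Step 3: 0.8 mL + 1.6 mL = 2.4 mL total → factor 2.4/0.8 = 3
Step 4: 2 mL + 4 mL = 6 mL total → factor 6/2 = 3
Step 5: 0.48 mL + 1050 μL = 1.53 mL total → factor 1.53/0.48 = 3.1875
Overall dilution factor = 7.6471 × 6 × 3 × 3 × 3.1875 = 1316.2

1.32 × 10^3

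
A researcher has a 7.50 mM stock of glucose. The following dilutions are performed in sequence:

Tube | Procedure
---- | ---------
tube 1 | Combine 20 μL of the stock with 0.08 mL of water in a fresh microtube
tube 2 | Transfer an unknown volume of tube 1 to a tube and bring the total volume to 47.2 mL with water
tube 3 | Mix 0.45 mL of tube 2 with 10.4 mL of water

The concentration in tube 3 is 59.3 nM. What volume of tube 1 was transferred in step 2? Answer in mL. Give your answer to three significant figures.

Step 1: 20 μL + 0.08 mL = 100 μL total → factor 100/20 = 5
Step 2: v brought to 47.2 mL → factor = 47.2 mL/v
Step 3: 0.45 mL + 10.4 mL = 10.85 mL total → factor 10.85/0.45 = 24.111
Product of known-step factors = 120.56
Overall factor = 7.50 mM / (59.3 nM) = 1.2648 × 10^5
Step-2 factor = 1.2648 × 10^5 / 120.56 = 1049.1
v = 47.2 mL / 1049.1 = 0.0450 mL

0.0450 mL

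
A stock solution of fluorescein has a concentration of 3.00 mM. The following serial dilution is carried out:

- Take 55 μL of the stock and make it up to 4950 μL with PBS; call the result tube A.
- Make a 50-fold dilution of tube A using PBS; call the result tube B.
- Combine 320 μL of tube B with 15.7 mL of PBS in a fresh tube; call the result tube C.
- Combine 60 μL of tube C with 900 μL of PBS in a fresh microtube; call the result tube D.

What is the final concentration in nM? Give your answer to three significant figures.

Step 1: 55 μL brought to 4950 μL → factor 4950/55 = 90
Step 2: 50-fold → factor 50
Step 3: 320 μL + 15.7 mL = 16020 μL total → factor 16020/320 = 50.062
Step 4: 60 μL + 900 μL = 960 μL total → factor 960/60 = 16
Overall dilution factor = 90 × 50 × 50.062 × 16 = 3.6045 × 10^6
Final = 3.00 mM / 3.6045 × 10^6 = 8.323 × 10^-7 mM = 0.832 nM

0.832 nM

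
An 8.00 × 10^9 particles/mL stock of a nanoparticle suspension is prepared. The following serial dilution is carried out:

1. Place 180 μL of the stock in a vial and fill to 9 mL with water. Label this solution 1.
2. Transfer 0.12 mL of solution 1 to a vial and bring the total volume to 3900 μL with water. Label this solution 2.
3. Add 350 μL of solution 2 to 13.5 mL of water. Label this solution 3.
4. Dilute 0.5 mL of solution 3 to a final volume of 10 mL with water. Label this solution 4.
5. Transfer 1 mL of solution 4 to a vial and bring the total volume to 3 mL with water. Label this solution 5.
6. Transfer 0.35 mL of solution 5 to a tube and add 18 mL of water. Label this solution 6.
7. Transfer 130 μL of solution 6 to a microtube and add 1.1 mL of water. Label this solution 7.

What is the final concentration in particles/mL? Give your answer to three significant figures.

Step 1: 180 μL brought to 9 mL → factor 9000/180 = 50
Step 2: 0.12 mL brought to 3900 μL → factor 3.9/0.12 = 32.5
Step 3: 350 μL + 13.5 mL = 13850 μL total → factor 13850/350 = 39.571
Step 4: 0.5 mL brought to 10 mL → factor 10/0.5 = 20
Step 5: 1 mL brought to 3 mL → factor 3/1 = 3
Step 6: 0.35 mL + 18 mL = 18.35 mL total → factor 18.35/0.35 = 52.429
Step 7: 130 μL + 1.1 mL = 1230 μL total → factor 1230/130 = 9.4615
Overall dilution factor = 50 × 32.5 × 39.571 × 20 × 3 × 52.429 × 9.4615 = 1.9139 × 10^9
Final = 8.00 × 10^9 particles/mL / 1.9139 × 10^9 = 4.18 particles/mL

4.18 particles/mL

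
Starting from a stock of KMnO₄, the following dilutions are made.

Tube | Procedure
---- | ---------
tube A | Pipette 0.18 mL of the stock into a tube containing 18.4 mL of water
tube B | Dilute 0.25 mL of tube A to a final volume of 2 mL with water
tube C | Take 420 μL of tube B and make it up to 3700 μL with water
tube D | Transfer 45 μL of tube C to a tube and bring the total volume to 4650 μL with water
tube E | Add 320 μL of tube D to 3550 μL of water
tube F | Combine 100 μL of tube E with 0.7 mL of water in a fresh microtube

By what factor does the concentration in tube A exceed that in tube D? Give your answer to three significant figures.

Step 1: 0.18 mL + 18.4 mL = 18.58 mL total → factor 18.58/0.18 = 103.22
Step 2: 0.25 mL brought to 2 mL → factor 2/0.25 = 8
Step 3: 420 μL brought to 3700 μL → factor 3700/420 = 8.8095
Step 4: 45 μL brought to 4650 μL → factor 4650/45 = 103.33
Dilution factor to tube A = 103.22; to tube D = 7.5172 × 10^5
[tube A]/[tube D] = (factor to tube D)/(factor to tube A) = 7.5172 × 10^5/103.22 = 7.28 × 10^3

7.28 × 10^3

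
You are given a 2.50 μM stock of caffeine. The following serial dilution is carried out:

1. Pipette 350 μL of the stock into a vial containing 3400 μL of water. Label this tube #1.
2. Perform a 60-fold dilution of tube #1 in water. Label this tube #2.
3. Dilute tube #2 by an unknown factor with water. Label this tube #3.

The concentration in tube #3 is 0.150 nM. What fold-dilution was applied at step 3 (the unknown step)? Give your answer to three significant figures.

Step 1: 350 μL + 3400 μL = 3750 μL total → factor 3750/350 = 10.714
Step 2: 60-fold → factor 60
Step 3: unknown factor x
Product of known-step factors = 642.86
Overall factor = 2.50 μM / (0.150 nM) = 16667
x = 16667 / 642.86 = 25.9

25.9-fold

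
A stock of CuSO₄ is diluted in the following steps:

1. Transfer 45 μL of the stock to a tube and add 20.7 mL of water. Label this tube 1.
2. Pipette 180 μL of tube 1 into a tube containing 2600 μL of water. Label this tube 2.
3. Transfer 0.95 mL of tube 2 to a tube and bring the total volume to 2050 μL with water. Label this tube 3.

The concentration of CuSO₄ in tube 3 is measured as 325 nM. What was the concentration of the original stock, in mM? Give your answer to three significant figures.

4.99 mM

Step 1: 45 μL + 20.7 mL = 20745 μL total → factor 20745/45 = 461
Step 2: 180 μL + 2600 μL = 2780 μL total → factor 2780/180 = 15.444
Step 3: 0.95 mL brought to 2050 μL → factor 2.05/0.95 = 2.1579
Overall dilution factor = 461 × 15.444 × 2.1579 = 15364
Stock = 325 nM × 15364 = 4.993 × 10^6 nM = 4.99 mM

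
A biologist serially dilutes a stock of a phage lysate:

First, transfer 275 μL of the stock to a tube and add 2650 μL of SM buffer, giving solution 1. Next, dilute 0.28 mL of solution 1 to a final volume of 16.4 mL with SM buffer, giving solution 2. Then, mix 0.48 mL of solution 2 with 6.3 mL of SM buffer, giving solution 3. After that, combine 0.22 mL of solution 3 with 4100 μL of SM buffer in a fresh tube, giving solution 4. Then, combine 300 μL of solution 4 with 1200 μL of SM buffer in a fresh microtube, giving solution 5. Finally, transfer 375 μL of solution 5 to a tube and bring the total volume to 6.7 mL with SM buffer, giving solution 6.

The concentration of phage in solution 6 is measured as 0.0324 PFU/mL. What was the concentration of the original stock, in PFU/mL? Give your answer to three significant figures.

5.00 × 10^5 PFU/mL

Step 1: 275 μL + 2650 μL = 2925 μL total → factor 2925/275 = 10.636
Step 2: 0.28 mL brought to 16.4 mL → factor 16.4/0.28 = 58.571
Step 3: 0.48 mL + 6.3 mL = 6.78 mL total → factor 6.78/0.48 = 14.125
Step 4: 0.22 mL + 4100 μL = 4.32 mL total → factor 4.32/0.22 = 19.636
Step 5: 300 μL + 1200 μL = 1500 μL total → factor 1500/300 = 5
Step 6: 375 μL brought to 6.7 mL → factor 6700/375 = 17.867
Overall dilution factor = 10.636 × 58.571 × 14.125 × 19.636 × 5 × 17.867 = 1.5436 × 10^7
Stock = 0.0324 PFU/mL × 1.5436 × 10^7 = 5.00 × 10^5 PFU/mL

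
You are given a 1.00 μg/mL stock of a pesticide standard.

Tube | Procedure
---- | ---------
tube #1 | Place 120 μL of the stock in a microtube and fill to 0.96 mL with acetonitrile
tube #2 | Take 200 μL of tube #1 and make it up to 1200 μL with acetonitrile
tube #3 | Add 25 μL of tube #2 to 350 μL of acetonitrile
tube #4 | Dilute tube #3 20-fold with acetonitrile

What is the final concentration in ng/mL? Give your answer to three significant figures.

0.0694 ng/mL

Step 1: 120 μL brought to 0.96 mL → factor 960/120 = 8
Step 2: 200 μL brought to 1200 μL → factor 1200/200 = 6
Step 3: 25 μL + 350 μL = 375 μL total → factor 375/25 = 15
Step 4: 20-fold → factor 20
Overall dilution factor = 8 × 6 × 15 × 20 = 14400
Final = 1.00 μg/mL / 14400 = 6.944 × 10^-5 μg/mL = 0.0694 ng/mL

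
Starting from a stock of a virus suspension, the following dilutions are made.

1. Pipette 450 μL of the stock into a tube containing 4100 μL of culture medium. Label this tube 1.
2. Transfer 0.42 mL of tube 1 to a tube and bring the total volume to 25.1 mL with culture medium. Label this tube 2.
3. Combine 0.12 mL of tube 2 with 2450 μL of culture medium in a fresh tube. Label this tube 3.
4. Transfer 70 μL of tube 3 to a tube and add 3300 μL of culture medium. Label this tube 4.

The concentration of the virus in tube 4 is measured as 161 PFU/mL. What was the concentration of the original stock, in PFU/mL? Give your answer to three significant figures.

1.00 × 10^8 PFU/mL

Step 1: 450 μL + 4100 μL = 4550 μL total → factor 4550/450 = 10.111
Step 2: 0.42 mL brought to 25.1 mL → factor 25.1/0.42 = 59.762
Step 3: 0.12 mL + 2450 μL = 2.57 mL total → factor 2.57/0.12 = 21.417
Step 4: 70 μL + 3300 μL = 3370 μL total → factor 3370/70 = 48.143
Overall dilution factor = 10.111 × 59.762 × 21.417 × 48.143 = 6.2303 × 10^5
Stock = 161 PFU/mL × 6.2303 × 10^5 = 1.00 × 10^8 PFU/mL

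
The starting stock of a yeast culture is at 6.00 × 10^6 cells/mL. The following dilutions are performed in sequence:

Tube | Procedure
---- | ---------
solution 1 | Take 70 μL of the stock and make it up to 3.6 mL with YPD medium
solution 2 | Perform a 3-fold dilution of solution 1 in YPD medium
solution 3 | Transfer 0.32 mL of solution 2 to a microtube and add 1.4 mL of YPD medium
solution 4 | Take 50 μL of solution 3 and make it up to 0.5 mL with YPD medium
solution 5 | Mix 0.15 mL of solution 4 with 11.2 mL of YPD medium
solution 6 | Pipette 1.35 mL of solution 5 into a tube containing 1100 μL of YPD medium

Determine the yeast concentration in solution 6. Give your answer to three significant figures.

Step 1: 70 μL brought to 3.6 mL → factor 3600/70 = 51.429
Step 2: 3-fold → factor 3
Step 3: 0.32 mL + 1.4 mL = 1.72 mL total → factor 1.72/0.32 = 5.375
Step 4: 50 μL brought to 0.5 mL → factor 500/50 = 10
Step 5: 0.15 mL + 11.2 mL = 11.35 mL total → factor 11.35/0.15 = 75.667
Step 6: 1.35 mL + 1100 μL = 2.45 mL total → factor 2.45/1.35 = 1.8148
Overall dilution factor = 51.429 × 3 × 5.375 × 10 × 75.667 × 1.8148 = 1.1388 × 10^6
Final = 6.00 × 10^6 cells/mL / 1.1388 × 10^6 = 5.27 cells/mL

5.27 cells/mL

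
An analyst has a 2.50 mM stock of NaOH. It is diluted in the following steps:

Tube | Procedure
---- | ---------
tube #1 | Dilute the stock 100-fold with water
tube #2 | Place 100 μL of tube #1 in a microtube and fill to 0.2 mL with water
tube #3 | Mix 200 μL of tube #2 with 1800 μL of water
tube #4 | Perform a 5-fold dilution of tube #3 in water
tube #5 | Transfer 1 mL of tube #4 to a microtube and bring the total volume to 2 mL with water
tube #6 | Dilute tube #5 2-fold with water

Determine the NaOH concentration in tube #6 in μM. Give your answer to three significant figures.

Step 1: 100-fold → factor 100
Step 2: 100 μL brought to 0.2 mL → factor 200/100 = 2
Step 3: 200 μL + 1800 μL = 2000 μL total → factor 2000/200 = 10
Step 4: 5-fold → factor 5
Step 5: 1 mL brought to 2 mL → factor 2/1 = 2
Step 6: 2-fold → factor 2
Overall dilution factor = 100 × 2 × 10 × 5 × 2 × 2 = 40000
Final = 2.50 mM / 40000 = 6.250 × 10^-5 mM = 0.0625 μM

0.0625 μM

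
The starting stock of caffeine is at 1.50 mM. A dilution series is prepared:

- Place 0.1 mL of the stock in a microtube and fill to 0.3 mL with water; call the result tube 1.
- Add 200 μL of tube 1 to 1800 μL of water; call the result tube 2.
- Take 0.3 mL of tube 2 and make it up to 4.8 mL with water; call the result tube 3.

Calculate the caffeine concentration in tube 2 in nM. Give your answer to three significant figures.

Step 1: 0.1 mL brought to 0.3 mL → factor 0.3/0.1 = 3
Step 2: 200 μL + 1800 μL = 2000 μL total → factor 2000/200 = 10
Dilution factor through tube 2 = 3 × 10 = 30
[tube 2] = 1.50 mM / 30 = 0.05000 mM = 5.00 × 10^4 nM

5.00 × 10^4 nM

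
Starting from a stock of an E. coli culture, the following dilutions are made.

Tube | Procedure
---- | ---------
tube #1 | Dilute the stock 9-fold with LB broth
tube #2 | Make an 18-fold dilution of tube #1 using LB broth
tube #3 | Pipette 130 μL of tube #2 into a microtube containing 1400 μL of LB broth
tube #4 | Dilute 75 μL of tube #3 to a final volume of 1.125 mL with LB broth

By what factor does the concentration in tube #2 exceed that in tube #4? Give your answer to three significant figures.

Step 1: 9-fold → factor 9
Step 2: 18-fold → factor 18
Step 3: 130 μL + 1400 μL = 1530 μL total → factor 1530/130 = 11.769
Step 4: 75 μL brought to 1.125 mL → factor 1125/75 = 15
Dilution factor to tube #2 = 162; to tube #4 = 28599
[tube #2]/[tube #4] = (factor to tube #4)/(factor to tube #2) = 28599/162 = 177

177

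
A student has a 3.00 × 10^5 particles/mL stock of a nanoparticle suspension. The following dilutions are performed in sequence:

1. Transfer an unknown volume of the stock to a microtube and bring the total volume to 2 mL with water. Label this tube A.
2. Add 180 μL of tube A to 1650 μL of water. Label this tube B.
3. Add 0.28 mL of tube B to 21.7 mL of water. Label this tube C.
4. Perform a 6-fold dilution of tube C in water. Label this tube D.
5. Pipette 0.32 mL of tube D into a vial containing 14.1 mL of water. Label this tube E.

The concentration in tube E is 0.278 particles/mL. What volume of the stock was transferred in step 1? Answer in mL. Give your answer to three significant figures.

0.400 mL

Step 1: v brought to 2 mL → factor = 2 mL/v
Step 2: 180 μL + 1650 μL = 1830 μL total → factor 1830/180 = 10.167
Step 3: 0.28 mL + 21.7 mL = 21.98 mL total → factor 21.98/0.28 = 78.5
Step 4: 6-fold → factor 6
Step 5: 0.32 mL + 14.1 mL = 14.42 mL total → factor 14.42/0.32 = 45.062
Product of known-step factors = 2.1578 × 10^5
Overall factor = 3.00 × 10^5 particles/mL / (0.278 particles/mL) = 1.0791 × 10^6
Step-1 factor = 1.0791 × 10^6 / 2.1578 × 10^5 = 5.0011
v = 2 mL / 5.0011 = 0.400 mL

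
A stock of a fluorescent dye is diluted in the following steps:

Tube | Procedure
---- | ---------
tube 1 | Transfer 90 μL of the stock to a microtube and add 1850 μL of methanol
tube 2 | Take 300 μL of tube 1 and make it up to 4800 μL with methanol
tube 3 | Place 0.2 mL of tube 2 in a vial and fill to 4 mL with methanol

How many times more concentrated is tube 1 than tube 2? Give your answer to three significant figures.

16.0

Step 1: 90 μL + 1850 μL = 1940 μL total → factor 1940/90 = 21.556
Step 2: 300 μL brought to 4800 μL → factor 4800/300 = 16
Dilution factor to tube 1 = 21.556; to tube 2 = 344.89
[tube 1]/[tube 2] = (factor to tube 2)/(factor to tube 1) = 344.89/21.556 = 16.0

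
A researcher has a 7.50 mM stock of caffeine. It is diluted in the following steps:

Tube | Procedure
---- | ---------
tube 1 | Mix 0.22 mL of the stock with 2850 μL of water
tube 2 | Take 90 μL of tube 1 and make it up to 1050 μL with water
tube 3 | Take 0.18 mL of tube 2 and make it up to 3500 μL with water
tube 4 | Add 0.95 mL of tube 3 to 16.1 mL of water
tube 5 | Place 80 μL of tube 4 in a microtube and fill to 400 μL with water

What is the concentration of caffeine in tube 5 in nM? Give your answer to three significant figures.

26.4 nM

Step 1: 0.22 mL + 2850 μL = 3.07 mL total → factor 3.07/0.22 = 13.955
Step 2: 90 μL brought to 1050 μL → factor 1050/90 = 11.667
Step 3: 0.18 mL brought to 3500 μL → factor 3.5/0.18 = 19.444
Step 4: 0.95 mL + 16.1 mL = 17.05 mL total → factor 17.05/0.95 = 17.947
Step 5: 80 μL brought to 400 μL → factor 400/80 = 5
Overall dilution factor = 13.955 × 11.667 × 19.444 × 17.947 × 5 = 2.8407 × 10^5
Final = 7.50 mM / 2.8407 × 10^5 = 2.640 × 10^-5 mM = 26.4 nM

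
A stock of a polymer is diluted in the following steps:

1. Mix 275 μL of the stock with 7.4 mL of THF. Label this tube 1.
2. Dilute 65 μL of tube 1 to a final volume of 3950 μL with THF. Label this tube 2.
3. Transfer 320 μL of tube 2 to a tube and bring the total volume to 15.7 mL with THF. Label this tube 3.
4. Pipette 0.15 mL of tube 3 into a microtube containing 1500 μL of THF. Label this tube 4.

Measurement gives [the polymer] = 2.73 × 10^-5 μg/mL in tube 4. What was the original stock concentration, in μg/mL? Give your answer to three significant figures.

Step 1: 275 μL + 7.4 mL = 7675 μL total → factor 7675/275 = 27.909
Step 2: 65 μL brought to 3950 μL → factor 3950/65 = 60.769
Step 3: 320 μL brought to 15.7 mL → factor 15700/320 = 49.062
Step 4: 0.15 mL + 1500 μL = 1.65 mL total → factor 1.65/0.15 = 11
Overall dilution factor = 27.909 × 60.769 × 49.062 × 11 = 9.1532 × 10^5
Stock = 2.73 × 10^-5 μg/mL × 9.1532 × 10^5 = 25.0 μg/mL

25.0 μg/mL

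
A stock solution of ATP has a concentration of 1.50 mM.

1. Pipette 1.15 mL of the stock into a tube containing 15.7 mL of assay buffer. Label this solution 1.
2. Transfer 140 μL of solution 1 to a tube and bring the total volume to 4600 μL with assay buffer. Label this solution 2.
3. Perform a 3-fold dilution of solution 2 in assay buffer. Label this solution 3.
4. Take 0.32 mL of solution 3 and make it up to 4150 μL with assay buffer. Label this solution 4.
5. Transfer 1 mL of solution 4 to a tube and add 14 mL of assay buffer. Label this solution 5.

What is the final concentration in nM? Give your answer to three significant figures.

5.34 nM

Step 1: 1.15 mL + 15.7 mL = 16.85 mL total → factor 16.85/1.15 = 14.652
Step 2: 140 μL brought to 4600 μL → factor 4600/140 = 32.857
Step 3: 3-fold → factor 3
Step 4: 0.32 mL brought to 4150 μL → factor 4.15/0.32 = 12.969
Step 5: 1 mL + 14 mL = 15 mL total → factor 15/1 = 15
Overall dilution factor = 14.652 × 32.857 × 3 × 12.969 × 15 = 2.8096 × 10^5
Final = 1.50 mM / 2.8096 × 10^5 = 5.339 × 10^-6 mM = 5.34 nM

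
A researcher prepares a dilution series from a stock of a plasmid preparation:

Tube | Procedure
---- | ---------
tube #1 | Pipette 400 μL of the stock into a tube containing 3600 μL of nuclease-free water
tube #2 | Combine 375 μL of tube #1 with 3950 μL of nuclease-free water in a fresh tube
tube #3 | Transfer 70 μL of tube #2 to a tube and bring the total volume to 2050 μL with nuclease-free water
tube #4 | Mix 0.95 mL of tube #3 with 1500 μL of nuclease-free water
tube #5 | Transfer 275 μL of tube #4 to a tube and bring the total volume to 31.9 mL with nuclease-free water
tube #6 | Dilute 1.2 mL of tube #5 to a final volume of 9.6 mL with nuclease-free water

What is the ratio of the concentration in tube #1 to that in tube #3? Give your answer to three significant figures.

338

Step 1: 400 μL + 3600 μL = 4000 μL total → factor 4000/400 = 10
Step 2: 375 μL + 3950 μL = 4325 μL total → factor 4325/375 = 11.533
Step 3: 70 μL brought to 2050 μL → factor 2050/70 = 29.286
Dilution factor to tube #1 = 10; to tube #3 = 3377.6
[tube #1]/[tube #3] = (factor to tube #3)/(factor to tube #1) = 3377.6/10 = 338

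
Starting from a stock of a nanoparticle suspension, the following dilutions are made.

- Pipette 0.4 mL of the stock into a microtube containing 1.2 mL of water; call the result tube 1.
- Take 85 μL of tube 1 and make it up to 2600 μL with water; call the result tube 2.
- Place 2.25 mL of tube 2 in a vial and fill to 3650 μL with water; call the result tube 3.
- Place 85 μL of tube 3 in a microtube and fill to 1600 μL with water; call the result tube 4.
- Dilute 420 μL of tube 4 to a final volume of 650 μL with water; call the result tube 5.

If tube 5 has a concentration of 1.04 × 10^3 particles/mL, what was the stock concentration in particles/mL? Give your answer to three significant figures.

6.01 × 10^6 particles/mL

Step 1: 0.4 mL + 1.2 mL = 1.6 mL total → factor 1.6/0.4 = 4
Step 2: 85 μL brought to 2600 μL → factor 2600/85 = 30.588
Step 3: 2.25 mL brought to 3650 μL → factor 3.65/2.25 = 1.6222
Step 4: 85 μL brought to 1600 μL → factor 1600/85 = 18.824
Step 5: 420 μL brought to 650 μL → factor 650/420 = 1.5476
Overall dilution factor = 4 × 30.588 × 1.6222 × 18.824 × 1.5476 = 5782.2
Stock = 1.04 × 10^3 particles/mL × 5782.2 = 6.01 × 10^6 particles/mL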